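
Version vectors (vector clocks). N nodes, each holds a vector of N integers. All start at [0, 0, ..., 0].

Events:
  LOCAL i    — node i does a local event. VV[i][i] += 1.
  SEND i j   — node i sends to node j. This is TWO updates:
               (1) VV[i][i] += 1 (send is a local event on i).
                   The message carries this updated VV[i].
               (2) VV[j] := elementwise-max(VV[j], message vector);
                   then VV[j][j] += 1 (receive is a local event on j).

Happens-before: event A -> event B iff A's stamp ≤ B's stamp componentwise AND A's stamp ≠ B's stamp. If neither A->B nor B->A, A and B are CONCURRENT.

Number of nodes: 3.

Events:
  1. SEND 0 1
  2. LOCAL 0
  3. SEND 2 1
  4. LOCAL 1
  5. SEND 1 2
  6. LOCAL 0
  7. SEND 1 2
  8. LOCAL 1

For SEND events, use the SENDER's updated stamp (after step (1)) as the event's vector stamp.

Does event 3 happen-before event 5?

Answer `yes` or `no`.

Answer: yes

Derivation:
Initial: VV[0]=[0, 0, 0]
Initial: VV[1]=[0, 0, 0]
Initial: VV[2]=[0, 0, 0]
Event 1: SEND 0->1: VV[0][0]++ -> VV[0]=[1, 0, 0], msg_vec=[1, 0, 0]; VV[1]=max(VV[1],msg_vec) then VV[1][1]++ -> VV[1]=[1, 1, 0]
Event 2: LOCAL 0: VV[0][0]++ -> VV[0]=[2, 0, 0]
Event 3: SEND 2->1: VV[2][2]++ -> VV[2]=[0, 0, 1], msg_vec=[0, 0, 1]; VV[1]=max(VV[1],msg_vec) then VV[1][1]++ -> VV[1]=[1, 2, 1]
Event 4: LOCAL 1: VV[1][1]++ -> VV[1]=[1, 3, 1]
Event 5: SEND 1->2: VV[1][1]++ -> VV[1]=[1, 4, 1], msg_vec=[1, 4, 1]; VV[2]=max(VV[2],msg_vec) then VV[2][2]++ -> VV[2]=[1, 4, 2]
Event 6: LOCAL 0: VV[0][0]++ -> VV[0]=[3, 0, 0]
Event 7: SEND 1->2: VV[1][1]++ -> VV[1]=[1, 5, 1], msg_vec=[1, 5, 1]; VV[2]=max(VV[2],msg_vec) then VV[2][2]++ -> VV[2]=[1, 5, 3]
Event 8: LOCAL 1: VV[1][1]++ -> VV[1]=[1, 6, 1]
Event 3 stamp: [0, 0, 1]
Event 5 stamp: [1, 4, 1]
[0, 0, 1] <= [1, 4, 1]? True. Equal? False. Happens-before: True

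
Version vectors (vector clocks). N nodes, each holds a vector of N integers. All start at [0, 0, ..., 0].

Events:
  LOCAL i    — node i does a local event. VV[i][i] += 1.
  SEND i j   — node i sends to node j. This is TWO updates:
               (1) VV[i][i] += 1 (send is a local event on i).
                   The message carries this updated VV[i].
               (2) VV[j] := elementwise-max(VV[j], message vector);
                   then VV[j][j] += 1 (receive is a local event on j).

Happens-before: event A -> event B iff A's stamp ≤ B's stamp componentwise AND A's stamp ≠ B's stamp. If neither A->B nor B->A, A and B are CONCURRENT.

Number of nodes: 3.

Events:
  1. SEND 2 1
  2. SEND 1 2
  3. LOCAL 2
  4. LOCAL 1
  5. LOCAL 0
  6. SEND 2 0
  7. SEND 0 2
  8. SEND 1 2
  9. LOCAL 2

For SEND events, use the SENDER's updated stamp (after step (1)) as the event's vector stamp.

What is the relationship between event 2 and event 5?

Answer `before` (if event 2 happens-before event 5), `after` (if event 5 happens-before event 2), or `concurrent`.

Answer: concurrent

Derivation:
Initial: VV[0]=[0, 0, 0]
Initial: VV[1]=[0, 0, 0]
Initial: VV[2]=[0, 0, 0]
Event 1: SEND 2->1: VV[2][2]++ -> VV[2]=[0, 0, 1], msg_vec=[0, 0, 1]; VV[1]=max(VV[1],msg_vec) then VV[1][1]++ -> VV[1]=[0, 1, 1]
Event 2: SEND 1->2: VV[1][1]++ -> VV[1]=[0, 2, 1], msg_vec=[0, 2, 1]; VV[2]=max(VV[2],msg_vec) then VV[2][2]++ -> VV[2]=[0, 2, 2]
Event 3: LOCAL 2: VV[2][2]++ -> VV[2]=[0, 2, 3]
Event 4: LOCAL 1: VV[1][1]++ -> VV[1]=[0, 3, 1]
Event 5: LOCAL 0: VV[0][0]++ -> VV[0]=[1, 0, 0]
Event 6: SEND 2->0: VV[2][2]++ -> VV[2]=[0, 2, 4], msg_vec=[0, 2, 4]; VV[0]=max(VV[0],msg_vec) then VV[0][0]++ -> VV[0]=[2, 2, 4]
Event 7: SEND 0->2: VV[0][0]++ -> VV[0]=[3, 2, 4], msg_vec=[3, 2, 4]; VV[2]=max(VV[2],msg_vec) then VV[2][2]++ -> VV[2]=[3, 2, 5]
Event 8: SEND 1->2: VV[1][1]++ -> VV[1]=[0, 4, 1], msg_vec=[0, 4, 1]; VV[2]=max(VV[2],msg_vec) then VV[2][2]++ -> VV[2]=[3, 4, 6]
Event 9: LOCAL 2: VV[2][2]++ -> VV[2]=[3, 4, 7]
Event 2 stamp: [0, 2, 1]
Event 5 stamp: [1, 0, 0]
[0, 2, 1] <= [1, 0, 0]? False
[1, 0, 0] <= [0, 2, 1]? False
Relation: concurrent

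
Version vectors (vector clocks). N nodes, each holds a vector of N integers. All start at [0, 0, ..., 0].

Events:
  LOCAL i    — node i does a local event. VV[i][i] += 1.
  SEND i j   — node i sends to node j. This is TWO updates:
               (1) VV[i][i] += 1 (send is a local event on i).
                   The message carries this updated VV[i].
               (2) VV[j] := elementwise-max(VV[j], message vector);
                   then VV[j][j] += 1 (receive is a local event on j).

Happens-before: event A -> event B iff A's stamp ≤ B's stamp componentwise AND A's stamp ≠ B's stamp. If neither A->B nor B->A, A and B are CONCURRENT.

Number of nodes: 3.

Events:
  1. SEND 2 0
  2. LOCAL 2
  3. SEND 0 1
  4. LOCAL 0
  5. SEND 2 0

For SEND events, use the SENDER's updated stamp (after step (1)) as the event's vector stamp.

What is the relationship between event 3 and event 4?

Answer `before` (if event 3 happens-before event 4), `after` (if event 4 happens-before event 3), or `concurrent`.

Answer: before

Derivation:
Initial: VV[0]=[0, 0, 0]
Initial: VV[1]=[0, 0, 0]
Initial: VV[2]=[0, 0, 0]
Event 1: SEND 2->0: VV[2][2]++ -> VV[2]=[0, 0, 1], msg_vec=[0, 0, 1]; VV[0]=max(VV[0],msg_vec) then VV[0][0]++ -> VV[0]=[1, 0, 1]
Event 2: LOCAL 2: VV[2][2]++ -> VV[2]=[0, 0, 2]
Event 3: SEND 0->1: VV[0][0]++ -> VV[0]=[2, 0, 1], msg_vec=[2, 0, 1]; VV[1]=max(VV[1],msg_vec) then VV[1][1]++ -> VV[1]=[2, 1, 1]
Event 4: LOCAL 0: VV[0][0]++ -> VV[0]=[3, 0, 1]
Event 5: SEND 2->0: VV[2][2]++ -> VV[2]=[0, 0, 3], msg_vec=[0, 0, 3]; VV[0]=max(VV[0],msg_vec) then VV[0][0]++ -> VV[0]=[4, 0, 3]
Event 3 stamp: [2, 0, 1]
Event 4 stamp: [3, 0, 1]
[2, 0, 1] <= [3, 0, 1]? True
[3, 0, 1] <= [2, 0, 1]? False
Relation: before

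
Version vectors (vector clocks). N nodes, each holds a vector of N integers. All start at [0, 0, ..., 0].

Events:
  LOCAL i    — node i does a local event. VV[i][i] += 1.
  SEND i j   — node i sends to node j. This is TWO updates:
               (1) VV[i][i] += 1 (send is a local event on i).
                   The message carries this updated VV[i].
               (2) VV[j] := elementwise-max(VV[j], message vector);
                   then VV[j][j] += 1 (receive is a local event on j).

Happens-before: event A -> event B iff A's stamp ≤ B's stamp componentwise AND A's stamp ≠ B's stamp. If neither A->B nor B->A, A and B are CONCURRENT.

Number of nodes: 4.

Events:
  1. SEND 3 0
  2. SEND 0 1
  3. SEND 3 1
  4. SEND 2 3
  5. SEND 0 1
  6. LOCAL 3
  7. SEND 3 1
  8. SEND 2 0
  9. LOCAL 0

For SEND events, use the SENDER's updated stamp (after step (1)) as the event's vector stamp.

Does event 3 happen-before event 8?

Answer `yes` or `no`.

Initial: VV[0]=[0, 0, 0, 0]
Initial: VV[1]=[0, 0, 0, 0]
Initial: VV[2]=[0, 0, 0, 0]
Initial: VV[3]=[0, 0, 0, 0]
Event 1: SEND 3->0: VV[3][3]++ -> VV[3]=[0, 0, 0, 1], msg_vec=[0, 0, 0, 1]; VV[0]=max(VV[0],msg_vec) then VV[0][0]++ -> VV[0]=[1, 0, 0, 1]
Event 2: SEND 0->1: VV[0][0]++ -> VV[0]=[2, 0, 0, 1], msg_vec=[2, 0, 0, 1]; VV[1]=max(VV[1],msg_vec) then VV[1][1]++ -> VV[1]=[2, 1, 0, 1]
Event 3: SEND 3->1: VV[3][3]++ -> VV[3]=[0, 0, 0, 2], msg_vec=[0, 0, 0, 2]; VV[1]=max(VV[1],msg_vec) then VV[1][1]++ -> VV[1]=[2, 2, 0, 2]
Event 4: SEND 2->3: VV[2][2]++ -> VV[2]=[0, 0, 1, 0], msg_vec=[0, 0, 1, 0]; VV[3]=max(VV[3],msg_vec) then VV[3][3]++ -> VV[3]=[0, 0, 1, 3]
Event 5: SEND 0->1: VV[0][0]++ -> VV[0]=[3, 0, 0, 1], msg_vec=[3, 0, 0, 1]; VV[1]=max(VV[1],msg_vec) then VV[1][1]++ -> VV[1]=[3, 3, 0, 2]
Event 6: LOCAL 3: VV[3][3]++ -> VV[3]=[0, 0, 1, 4]
Event 7: SEND 3->1: VV[3][3]++ -> VV[3]=[0, 0, 1, 5], msg_vec=[0, 0, 1, 5]; VV[1]=max(VV[1],msg_vec) then VV[1][1]++ -> VV[1]=[3, 4, 1, 5]
Event 8: SEND 2->0: VV[2][2]++ -> VV[2]=[0, 0, 2, 0], msg_vec=[0, 0, 2, 0]; VV[0]=max(VV[0],msg_vec) then VV[0][0]++ -> VV[0]=[4, 0, 2, 1]
Event 9: LOCAL 0: VV[0][0]++ -> VV[0]=[5, 0, 2, 1]
Event 3 stamp: [0, 0, 0, 2]
Event 8 stamp: [0, 0, 2, 0]
[0, 0, 0, 2] <= [0, 0, 2, 0]? False. Equal? False. Happens-before: False

Answer: no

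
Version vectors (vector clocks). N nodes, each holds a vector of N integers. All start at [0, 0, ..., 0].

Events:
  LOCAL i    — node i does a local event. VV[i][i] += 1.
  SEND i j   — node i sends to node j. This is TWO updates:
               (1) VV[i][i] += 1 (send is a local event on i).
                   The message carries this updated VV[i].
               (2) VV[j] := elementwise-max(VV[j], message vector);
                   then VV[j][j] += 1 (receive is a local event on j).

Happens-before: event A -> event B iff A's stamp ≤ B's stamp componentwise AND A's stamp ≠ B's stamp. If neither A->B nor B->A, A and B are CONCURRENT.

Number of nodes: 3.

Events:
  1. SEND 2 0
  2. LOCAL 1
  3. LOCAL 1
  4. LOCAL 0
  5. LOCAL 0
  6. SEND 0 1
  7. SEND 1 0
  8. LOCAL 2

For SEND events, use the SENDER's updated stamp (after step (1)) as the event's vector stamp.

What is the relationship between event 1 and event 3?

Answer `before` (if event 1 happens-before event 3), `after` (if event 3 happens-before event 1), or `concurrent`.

Initial: VV[0]=[0, 0, 0]
Initial: VV[1]=[0, 0, 0]
Initial: VV[2]=[0, 0, 0]
Event 1: SEND 2->0: VV[2][2]++ -> VV[2]=[0, 0, 1], msg_vec=[0, 0, 1]; VV[0]=max(VV[0],msg_vec) then VV[0][0]++ -> VV[0]=[1, 0, 1]
Event 2: LOCAL 1: VV[1][1]++ -> VV[1]=[0, 1, 0]
Event 3: LOCAL 1: VV[1][1]++ -> VV[1]=[0, 2, 0]
Event 4: LOCAL 0: VV[0][0]++ -> VV[0]=[2, 0, 1]
Event 5: LOCAL 0: VV[0][0]++ -> VV[0]=[3, 0, 1]
Event 6: SEND 0->1: VV[0][0]++ -> VV[0]=[4, 0, 1], msg_vec=[4, 0, 1]; VV[1]=max(VV[1],msg_vec) then VV[1][1]++ -> VV[1]=[4, 3, 1]
Event 7: SEND 1->0: VV[1][1]++ -> VV[1]=[4, 4, 1], msg_vec=[4, 4, 1]; VV[0]=max(VV[0],msg_vec) then VV[0][0]++ -> VV[0]=[5, 4, 1]
Event 8: LOCAL 2: VV[2][2]++ -> VV[2]=[0, 0, 2]
Event 1 stamp: [0, 0, 1]
Event 3 stamp: [0, 2, 0]
[0, 0, 1] <= [0, 2, 0]? False
[0, 2, 0] <= [0, 0, 1]? False
Relation: concurrent

Answer: concurrent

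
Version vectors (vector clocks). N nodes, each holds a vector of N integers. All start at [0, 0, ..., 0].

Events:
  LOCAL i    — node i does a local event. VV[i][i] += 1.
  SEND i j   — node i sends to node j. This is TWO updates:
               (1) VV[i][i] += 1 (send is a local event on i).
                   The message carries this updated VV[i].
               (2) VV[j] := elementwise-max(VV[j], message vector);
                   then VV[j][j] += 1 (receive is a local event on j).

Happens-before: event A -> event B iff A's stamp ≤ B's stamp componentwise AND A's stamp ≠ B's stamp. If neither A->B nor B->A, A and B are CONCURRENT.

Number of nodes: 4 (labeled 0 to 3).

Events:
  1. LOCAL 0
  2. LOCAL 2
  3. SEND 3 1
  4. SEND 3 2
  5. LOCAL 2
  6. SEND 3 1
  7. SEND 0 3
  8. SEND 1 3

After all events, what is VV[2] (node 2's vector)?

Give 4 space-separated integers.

Initial: VV[0]=[0, 0, 0, 0]
Initial: VV[1]=[0, 0, 0, 0]
Initial: VV[2]=[0, 0, 0, 0]
Initial: VV[3]=[0, 0, 0, 0]
Event 1: LOCAL 0: VV[0][0]++ -> VV[0]=[1, 0, 0, 0]
Event 2: LOCAL 2: VV[2][2]++ -> VV[2]=[0, 0, 1, 0]
Event 3: SEND 3->1: VV[3][3]++ -> VV[3]=[0, 0, 0, 1], msg_vec=[0, 0, 0, 1]; VV[1]=max(VV[1],msg_vec) then VV[1][1]++ -> VV[1]=[0, 1, 0, 1]
Event 4: SEND 3->2: VV[3][3]++ -> VV[3]=[0, 0, 0, 2], msg_vec=[0, 0, 0, 2]; VV[2]=max(VV[2],msg_vec) then VV[2][2]++ -> VV[2]=[0, 0, 2, 2]
Event 5: LOCAL 2: VV[2][2]++ -> VV[2]=[0, 0, 3, 2]
Event 6: SEND 3->1: VV[3][3]++ -> VV[3]=[0, 0, 0, 3], msg_vec=[0, 0, 0, 3]; VV[1]=max(VV[1],msg_vec) then VV[1][1]++ -> VV[1]=[0, 2, 0, 3]
Event 7: SEND 0->3: VV[0][0]++ -> VV[0]=[2, 0, 0, 0], msg_vec=[2, 0, 0, 0]; VV[3]=max(VV[3],msg_vec) then VV[3][3]++ -> VV[3]=[2, 0, 0, 4]
Event 8: SEND 1->3: VV[1][1]++ -> VV[1]=[0, 3, 0, 3], msg_vec=[0, 3, 0, 3]; VV[3]=max(VV[3],msg_vec) then VV[3][3]++ -> VV[3]=[2, 3, 0, 5]
Final vectors: VV[0]=[2, 0, 0, 0]; VV[1]=[0, 3, 0, 3]; VV[2]=[0, 0, 3, 2]; VV[3]=[2, 3, 0, 5]

Answer: 0 0 3 2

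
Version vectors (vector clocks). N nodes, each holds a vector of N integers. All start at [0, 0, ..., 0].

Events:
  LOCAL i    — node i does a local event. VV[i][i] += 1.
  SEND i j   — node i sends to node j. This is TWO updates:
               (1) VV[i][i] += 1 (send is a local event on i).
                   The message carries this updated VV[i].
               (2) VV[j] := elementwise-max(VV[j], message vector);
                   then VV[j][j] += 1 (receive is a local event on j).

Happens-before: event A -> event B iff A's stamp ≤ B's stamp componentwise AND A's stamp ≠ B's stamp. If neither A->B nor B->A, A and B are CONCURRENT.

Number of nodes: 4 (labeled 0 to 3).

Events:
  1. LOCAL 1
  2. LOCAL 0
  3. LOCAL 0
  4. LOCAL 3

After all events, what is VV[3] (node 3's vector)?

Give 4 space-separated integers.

Initial: VV[0]=[0, 0, 0, 0]
Initial: VV[1]=[0, 0, 0, 0]
Initial: VV[2]=[0, 0, 0, 0]
Initial: VV[3]=[0, 0, 0, 0]
Event 1: LOCAL 1: VV[1][1]++ -> VV[1]=[0, 1, 0, 0]
Event 2: LOCAL 0: VV[0][0]++ -> VV[0]=[1, 0, 0, 0]
Event 3: LOCAL 0: VV[0][0]++ -> VV[0]=[2, 0, 0, 0]
Event 4: LOCAL 3: VV[3][3]++ -> VV[3]=[0, 0, 0, 1]
Final vectors: VV[0]=[2, 0, 0, 0]; VV[1]=[0, 1, 0, 0]; VV[2]=[0, 0, 0, 0]; VV[3]=[0, 0, 0, 1]

Answer: 0 0 0 1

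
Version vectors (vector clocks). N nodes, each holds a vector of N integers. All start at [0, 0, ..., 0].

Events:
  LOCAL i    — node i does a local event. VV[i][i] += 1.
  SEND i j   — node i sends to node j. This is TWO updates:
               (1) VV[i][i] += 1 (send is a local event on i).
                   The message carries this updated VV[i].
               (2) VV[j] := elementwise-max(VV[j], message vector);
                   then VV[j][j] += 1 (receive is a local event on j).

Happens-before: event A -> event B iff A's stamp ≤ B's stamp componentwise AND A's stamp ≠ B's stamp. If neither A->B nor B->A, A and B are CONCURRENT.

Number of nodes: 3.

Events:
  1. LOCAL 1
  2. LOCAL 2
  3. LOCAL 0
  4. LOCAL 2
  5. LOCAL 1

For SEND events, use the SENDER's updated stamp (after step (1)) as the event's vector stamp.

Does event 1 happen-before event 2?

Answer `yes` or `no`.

Answer: no

Derivation:
Initial: VV[0]=[0, 0, 0]
Initial: VV[1]=[0, 0, 0]
Initial: VV[2]=[0, 0, 0]
Event 1: LOCAL 1: VV[1][1]++ -> VV[1]=[0, 1, 0]
Event 2: LOCAL 2: VV[2][2]++ -> VV[2]=[0, 0, 1]
Event 3: LOCAL 0: VV[0][0]++ -> VV[0]=[1, 0, 0]
Event 4: LOCAL 2: VV[2][2]++ -> VV[2]=[0, 0, 2]
Event 5: LOCAL 1: VV[1][1]++ -> VV[1]=[0, 2, 0]
Event 1 stamp: [0, 1, 0]
Event 2 stamp: [0, 0, 1]
[0, 1, 0] <= [0, 0, 1]? False. Equal? False. Happens-before: False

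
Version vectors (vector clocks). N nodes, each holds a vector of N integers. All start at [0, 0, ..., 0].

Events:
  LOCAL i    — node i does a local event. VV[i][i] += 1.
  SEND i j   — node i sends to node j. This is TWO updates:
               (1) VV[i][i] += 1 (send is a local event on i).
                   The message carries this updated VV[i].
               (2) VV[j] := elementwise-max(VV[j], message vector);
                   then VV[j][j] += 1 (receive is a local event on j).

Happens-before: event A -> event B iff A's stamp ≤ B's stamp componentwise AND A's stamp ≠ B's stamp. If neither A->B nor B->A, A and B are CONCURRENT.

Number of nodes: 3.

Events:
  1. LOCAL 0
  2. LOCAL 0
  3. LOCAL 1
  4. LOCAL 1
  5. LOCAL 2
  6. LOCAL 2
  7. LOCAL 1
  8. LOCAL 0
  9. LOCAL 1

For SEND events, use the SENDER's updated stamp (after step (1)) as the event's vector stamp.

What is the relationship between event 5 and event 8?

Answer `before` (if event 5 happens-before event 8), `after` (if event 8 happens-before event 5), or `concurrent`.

Answer: concurrent

Derivation:
Initial: VV[0]=[0, 0, 0]
Initial: VV[1]=[0, 0, 0]
Initial: VV[2]=[0, 0, 0]
Event 1: LOCAL 0: VV[0][0]++ -> VV[0]=[1, 0, 0]
Event 2: LOCAL 0: VV[0][0]++ -> VV[0]=[2, 0, 0]
Event 3: LOCAL 1: VV[1][1]++ -> VV[1]=[0, 1, 0]
Event 4: LOCAL 1: VV[1][1]++ -> VV[1]=[0, 2, 0]
Event 5: LOCAL 2: VV[2][2]++ -> VV[2]=[0, 0, 1]
Event 6: LOCAL 2: VV[2][2]++ -> VV[2]=[0, 0, 2]
Event 7: LOCAL 1: VV[1][1]++ -> VV[1]=[0, 3, 0]
Event 8: LOCAL 0: VV[0][0]++ -> VV[0]=[3, 0, 0]
Event 9: LOCAL 1: VV[1][1]++ -> VV[1]=[0, 4, 0]
Event 5 stamp: [0, 0, 1]
Event 8 stamp: [3, 0, 0]
[0, 0, 1] <= [3, 0, 0]? False
[3, 0, 0] <= [0, 0, 1]? False
Relation: concurrent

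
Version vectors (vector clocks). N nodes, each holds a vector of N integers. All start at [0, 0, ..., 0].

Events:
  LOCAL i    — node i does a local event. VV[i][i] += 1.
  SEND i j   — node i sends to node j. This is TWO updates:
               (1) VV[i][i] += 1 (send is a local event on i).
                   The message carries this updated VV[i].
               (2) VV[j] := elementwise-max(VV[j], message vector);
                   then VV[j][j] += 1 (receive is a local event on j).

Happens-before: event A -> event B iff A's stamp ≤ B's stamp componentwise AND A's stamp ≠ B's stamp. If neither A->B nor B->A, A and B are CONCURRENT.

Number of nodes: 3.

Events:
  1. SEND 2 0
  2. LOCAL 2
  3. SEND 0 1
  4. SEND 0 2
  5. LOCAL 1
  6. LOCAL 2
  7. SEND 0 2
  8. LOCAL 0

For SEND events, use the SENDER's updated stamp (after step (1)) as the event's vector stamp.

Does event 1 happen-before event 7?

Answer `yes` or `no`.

Initial: VV[0]=[0, 0, 0]
Initial: VV[1]=[0, 0, 0]
Initial: VV[2]=[0, 0, 0]
Event 1: SEND 2->0: VV[2][2]++ -> VV[2]=[0, 0, 1], msg_vec=[0, 0, 1]; VV[0]=max(VV[0],msg_vec) then VV[0][0]++ -> VV[0]=[1, 0, 1]
Event 2: LOCAL 2: VV[2][2]++ -> VV[2]=[0, 0, 2]
Event 3: SEND 0->1: VV[0][0]++ -> VV[0]=[2, 0, 1], msg_vec=[2, 0, 1]; VV[1]=max(VV[1],msg_vec) then VV[1][1]++ -> VV[1]=[2, 1, 1]
Event 4: SEND 0->2: VV[0][0]++ -> VV[0]=[3, 0, 1], msg_vec=[3, 0, 1]; VV[2]=max(VV[2],msg_vec) then VV[2][2]++ -> VV[2]=[3, 0, 3]
Event 5: LOCAL 1: VV[1][1]++ -> VV[1]=[2, 2, 1]
Event 6: LOCAL 2: VV[2][2]++ -> VV[2]=[3, 0, 4]
Event 7: SEND 0->2: VV[0][0]++ -> VV[0]=[4, 0, 1], msg_vec=[4, 0, 1]; VV[2]=max(VV[2],msg_vec) then VV[2][2]++ -> VV[2]=[4, 0, 5]
Event 8: LOCAL 0: VV[0][0]++ -> VV[0]=[5, 0, 1]
Event 1 stamp: [0, 0, 1]
Event 7 stamp: [4, 0, 1]
[0, 0, 1] <= [4, 0, 1]? True. Equal? False. Happens-before: True

Answer: yes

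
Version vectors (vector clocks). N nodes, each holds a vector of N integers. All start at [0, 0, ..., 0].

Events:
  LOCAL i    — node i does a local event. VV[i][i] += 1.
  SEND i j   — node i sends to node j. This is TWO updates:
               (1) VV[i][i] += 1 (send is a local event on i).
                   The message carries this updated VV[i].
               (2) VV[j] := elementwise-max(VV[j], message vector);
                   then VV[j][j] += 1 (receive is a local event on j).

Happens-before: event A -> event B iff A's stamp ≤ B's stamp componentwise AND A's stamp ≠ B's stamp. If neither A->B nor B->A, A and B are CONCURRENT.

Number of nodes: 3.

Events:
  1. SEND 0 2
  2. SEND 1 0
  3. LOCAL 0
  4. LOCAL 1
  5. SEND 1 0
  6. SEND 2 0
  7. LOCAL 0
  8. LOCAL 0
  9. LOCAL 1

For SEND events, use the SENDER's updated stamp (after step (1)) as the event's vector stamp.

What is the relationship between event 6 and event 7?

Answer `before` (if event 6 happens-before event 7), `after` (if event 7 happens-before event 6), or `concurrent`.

Initial: VV[0]=[0, 0, 0]
Initial: VV[1]=[0, 0, 0]
Initial: VV[2]=[0, 0, 0]
Event 1: SEND 0->2: VV[0][0]++ -> VV[0]=[1, 0, 0], msg_vec=[1, 0, 0]; VV[2]=max(VV[2],msg_vec) then VV[2][2]++ -> VV[2]=[1, 0, 1]
Event 2: SEND 1->0: VV[1][1]++ -> VV[1]=[0, 1, 0], msg_vec=[0, 1, 0]; VV[0]=max(VV[0],msg_vec) then VV[0][0]++ -> VV[0]=[2, 1, 0]
Event 3: LOCAL 0: VV[0][0]++ -> VV[0]=[3, 1, 0]
Event 4: LOCAL 1: VV[1][1]++ -> VV[1]=[0, 2, 0]
Event 5: SEND 1->0: VV[1][1]++ -> VV[1]=[0, 3, 0], msg_vec=[0, 3, 0]; VV[0]=max(VV[0],msg_vec) then VV[0][0]++ -> VV[0]=[4, 3, 0]
Event 6: SEND 2->0: VV[2][2]++ -> VV[2]=[1, 0, 2], msg_vec=[1, 0, 2]; VV[0]=max(VV[0],msg_vec) then VV[0][0]++ -> VV[0]=[5, 3, 2]
Event 7: LOCAL 0: VV[0][0]++ -> VV[0]=[6, 3, 2]
Event 8: LOCAL 0: VV[0][0]++ -> VV[0]=[7, 3, 2]
Event 9: LOCAL 1: VV[1][1]++ -> VV[1]=[0, 4, 0]
Event 6 stamp: [1, 0, 2]
Event 7 stamp: [6, 3, 2]
[1, 0, 2] <= [6, 3, 2]? True
[6, 3, 2] <= [1, 0, 2]? False
Relation: before

Answer: before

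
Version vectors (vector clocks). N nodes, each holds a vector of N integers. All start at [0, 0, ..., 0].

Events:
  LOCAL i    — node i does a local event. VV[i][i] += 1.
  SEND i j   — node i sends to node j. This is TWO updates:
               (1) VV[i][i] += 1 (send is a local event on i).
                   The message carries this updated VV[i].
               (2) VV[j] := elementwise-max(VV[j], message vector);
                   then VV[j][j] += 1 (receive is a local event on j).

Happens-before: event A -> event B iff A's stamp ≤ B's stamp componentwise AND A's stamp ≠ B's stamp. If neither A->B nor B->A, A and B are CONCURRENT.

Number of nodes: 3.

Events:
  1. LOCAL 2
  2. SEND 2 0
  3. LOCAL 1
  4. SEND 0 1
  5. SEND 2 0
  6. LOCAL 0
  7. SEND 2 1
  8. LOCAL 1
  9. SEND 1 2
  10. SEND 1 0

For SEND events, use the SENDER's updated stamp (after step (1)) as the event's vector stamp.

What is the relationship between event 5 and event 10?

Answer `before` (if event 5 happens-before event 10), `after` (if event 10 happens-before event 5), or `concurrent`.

Answer: before

Derivation:
Initial: VV[0]=[0, 0, 0]
Initial: VV[1]=[0, 0, 0]
Initial: VV[2]=[0, 0, 0]
Event 1: LOCAL 2: VV[2][2]++ -> VV[2]=[0, 0, 1]
Event 2: SEND 2->0: VV[2][2]++ -> VV[2]=[0, 0, 2], msg_vec=[0, 0, 2]; VV[0]=max(VV[0],msg_vec) then VV[0][0]++ -> VV[0]=[1, 0, 2]
Event 3: LOCAL 1: VV[1][1]++ -> VV[1]=[0, 1, 0]
Event 4: SEND 0->1: VV[0][0]++ -> VV[0]=[2, 0, 2], msg_vec=[2, 0, 2]; VV[1]=max(VV[1],msg_vec) then VV[1][1]++ -> VV[1]=[2, 2, 2]
Event 5: SEND 2->0: VV[2][2]++ -> VV[2]=[0, 0, 3], msg_vec=[0, 0, 3]; VV[0]=max(VV[0],msg_vec) then VV[0][0]++ -> VV[0]=[3, 0, 3]
Event 6: LOCAL 0: VV[0][0]++ -> VV[0]=[4, 0, 3]
Event 7: SEND 2->1: VV[2][2]++ -> VV[2]=[0, 0, 4], msg_vec=[0, 0, 4]; VV[1]=max(VV[1],msg_vec) then VV[1][1]++ -> VV[1]=[2, 3, 4]
Event 8: LOCAL 1: VV[1][1]++ -> VV[1]=[2, 4, 4]
Event 9: SEND 1->2: VV[1][1]++ -> VV[1]=[2, 5, 4], msg_vec=[2, 5, 4]; VV[2]=max(VV[2],msg_vec) then VV[2][2]++ -> VV[2]=[2, 5, 5]
Event 10: SEND 1->0: VV[1][1]++ -> VV[1]=[2, 6, 4], msg_vec=[2, 6, 4]; VV[0]=max(VV[0],msg_vec) then VV[0][0]++ -> VV[0]=[5, 6, 4]
Event 5 stamp: [0, 0, 3]
Event 10 stamp: [2, 6, 4]
[0, 0, 3] <= [2, 6, 4]? True
[2, 6, 4] <= [0, 0, 3]? False
Relation: before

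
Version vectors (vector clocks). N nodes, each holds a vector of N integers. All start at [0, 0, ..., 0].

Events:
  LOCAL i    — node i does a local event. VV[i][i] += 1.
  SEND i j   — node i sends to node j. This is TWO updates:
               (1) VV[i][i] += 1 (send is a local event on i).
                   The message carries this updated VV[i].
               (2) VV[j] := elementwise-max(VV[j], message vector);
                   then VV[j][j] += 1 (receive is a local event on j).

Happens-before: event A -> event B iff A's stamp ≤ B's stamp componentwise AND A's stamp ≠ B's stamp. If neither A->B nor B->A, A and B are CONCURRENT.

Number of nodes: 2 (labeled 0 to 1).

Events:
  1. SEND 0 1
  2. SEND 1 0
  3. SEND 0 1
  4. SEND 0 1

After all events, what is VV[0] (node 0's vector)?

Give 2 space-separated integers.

Initial: VV[0]=[0, 0]
Initial: VV[1]=[0, 0]
Event 1: SEND 0->1: VV[0][0]++ -> VV[0]=[1, 0], msg_vec=[1, 0]; VV[1]=max(VV[1],msg_vec) then VV[1][1]++ -> VV[1]=[1, 1]
Event 2: SEND 1->0: VV[1][1]++ -> VV[1]=[1, 2], msg_vec=[1, 2]; VV[0]=max(VV[0],msg_vec) then VV[0][0]++ -> VV[0]=[2, 2]
Event 3: SEND 0->1: VV[0][0]++ -> VV[0]=[3, 2], msg_vec=[3, 2]; VV[1]=max(VV[1],msg_vec) then VV[1][1]++ -> VV[1]=[3, 3]
Event 4: SEND 0->1: VV[0][0]++ -> VV[0]=[4, 2], msg_vec=[4, 2]; VV[1]=max(VV[1],msg_vec) then VV[1][1]++ -> VV[1]=[4, 4]
Final vectors: VV[0]=[4, 2]; VV[1]=[4, 4]

Answer: 4 2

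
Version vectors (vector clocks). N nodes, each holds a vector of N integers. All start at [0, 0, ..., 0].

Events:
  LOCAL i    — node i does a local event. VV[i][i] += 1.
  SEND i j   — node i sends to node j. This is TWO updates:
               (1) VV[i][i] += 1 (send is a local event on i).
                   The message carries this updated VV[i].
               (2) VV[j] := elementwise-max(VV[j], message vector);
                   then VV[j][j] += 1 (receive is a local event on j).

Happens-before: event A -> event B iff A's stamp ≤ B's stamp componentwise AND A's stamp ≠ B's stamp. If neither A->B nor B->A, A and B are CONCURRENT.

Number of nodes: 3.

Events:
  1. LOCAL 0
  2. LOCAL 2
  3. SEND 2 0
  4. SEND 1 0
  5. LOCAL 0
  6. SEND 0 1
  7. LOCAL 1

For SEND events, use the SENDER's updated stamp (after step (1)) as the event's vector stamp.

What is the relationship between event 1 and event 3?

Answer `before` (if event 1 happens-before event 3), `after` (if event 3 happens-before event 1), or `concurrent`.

Initial: VV[0]=[0, 0, 0]
Initial: VV[1]=[0, 0, 0]
Initial: VV[2]=[0, 0, 0]
Event 1: LOCAL 0: VV[0][0]++ -> VV[0]=[1, 0, 0]
Event 2: LOCAL 2: VV[2][2]++ -> VV[2]=[0, 0, 1]
Event 3: SEND 2->0: VV[2][2]++ -> VV[2]=[0, 0, 2], msg_vec=[0, 0, 2]; VV[0]=max(VV[0],msg_vec) then VV[0][0]++ -> VV[0]=[2, 0, 2]
Event 4: SEND 1->0: VV[1][1]++ -> VV[1]=[0, 1, 0], msg_vec=[0, 1, 0]; VV[0]=max(VV[0],msg_vec) then VV[0][0]++ -> VV[0]=[3, 1, 2]
Event 5: LOCAL 0: VV[0][0]++ -> VV[0]=[4, 1, 2]
Event 6: SEND 0->1: VV[0][0]++ -> VV[0]=[5, 1, 2], msg_vec=[5, 1, 2]; VV[1]=max(VV[1],msg_vec) then VV[1][1]++ -> VV[1]=[5, 2, 2]
Event 7: LOCAL 1: VV[1][1]++ -> VV[1]=[5, 3, 2]
Event 1 stamp: [1, 0, 0]
Event 3 stamp: [0, 0, 2]
[1, 0, 0] <= [0, 0, 2]? False
[0, 0, 2] <= [1, 0, 0]? False
Relation: concurrent

Answer: concurrent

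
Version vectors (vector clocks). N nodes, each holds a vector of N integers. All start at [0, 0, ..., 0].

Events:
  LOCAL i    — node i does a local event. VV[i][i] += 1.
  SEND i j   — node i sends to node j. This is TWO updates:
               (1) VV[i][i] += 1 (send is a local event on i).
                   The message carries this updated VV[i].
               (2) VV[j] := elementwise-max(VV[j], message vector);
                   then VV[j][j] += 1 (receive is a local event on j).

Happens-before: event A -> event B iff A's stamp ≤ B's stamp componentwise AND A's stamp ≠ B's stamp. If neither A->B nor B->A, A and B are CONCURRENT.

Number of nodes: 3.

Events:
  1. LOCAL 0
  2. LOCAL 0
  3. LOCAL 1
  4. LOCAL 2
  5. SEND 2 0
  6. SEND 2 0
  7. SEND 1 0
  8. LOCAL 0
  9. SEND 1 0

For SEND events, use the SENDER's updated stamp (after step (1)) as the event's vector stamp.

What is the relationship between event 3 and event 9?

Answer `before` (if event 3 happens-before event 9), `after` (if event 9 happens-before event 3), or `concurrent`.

Answer: before

Derivation:
Initial: VV[0]=[0, 0, 0]
Initial: VV[1]=[0, 0, 0]
Initial: VV[2]=[0, 0, 0]
Event 1: LOCAL 0: VV[0][0]++ -> VV[0]=[1, 0, 0]
Event 2: LOCAL 0: VV[0][0]++ -> VV[0]=[2, 0, 0]
Event 3: LOCAL 1: VV[1][1]++ -> VV[1]=[0, 1, 0]
Event 4: LOCAL 2: VV[2][2]++ -> VV[2]=[0, 0, 1]
Event 5: SEND 2->0: VV[2][2]++ -> VV[2]=[0, 0, 2], msg_vec=[0, 0, 2]; VV[0]=max(VV[0],msg_vec) then VV[0][0]++ -> VV[0]=[3, 0, 2]
Event 6: SEND 2->0: VV[2][2]++ -> VV[2]=[0, 0, 3], msg_vec=[0, 0, 3]; VV[0]=max(VV[0],msg_vec) then VV[0][0]++ -> VV[0]=[4, 0, 3]
Event 7: SEND 1->0: VV[1][1]++ -> VV[1]=[0, 2, 0], msg_vec=[0, 2, 0]; VV[0]=max(VV[0],msg_vec) then VV[0][0]++ -> VV[0]=[5, 2, 3]
Event 8: LOCAL 0: VV[0][0]++ -> VV[0]=[6, 2, 3]
Event 9: SEND 1->0: VV[1][1]++ -> VV[1]=[0, 3, 0], msg_vec=[0, 3, 0]; VV[0]=max(VV[0],msg_vec) then VV[0][0]++ -> VV[0]=[7, 3, 3]
Event 3 stamp: [0, 1, 0]
Event 9 stamp: [0, 3, 0]
[0, 1, 0] <= [0, 3, 0]? True
[0, 3, 0] <= [0, 1, 0]? False
Relation: before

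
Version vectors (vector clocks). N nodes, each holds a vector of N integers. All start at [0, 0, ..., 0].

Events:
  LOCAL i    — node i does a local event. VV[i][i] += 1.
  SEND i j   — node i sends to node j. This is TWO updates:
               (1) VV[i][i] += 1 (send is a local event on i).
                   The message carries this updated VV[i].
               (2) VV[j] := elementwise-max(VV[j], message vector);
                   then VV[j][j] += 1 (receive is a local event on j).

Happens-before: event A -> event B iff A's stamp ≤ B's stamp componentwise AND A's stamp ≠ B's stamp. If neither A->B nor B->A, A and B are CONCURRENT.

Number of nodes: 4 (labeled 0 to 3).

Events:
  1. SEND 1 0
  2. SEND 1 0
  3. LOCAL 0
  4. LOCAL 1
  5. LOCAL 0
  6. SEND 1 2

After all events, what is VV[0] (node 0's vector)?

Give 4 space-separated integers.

Initial: VV[0]=[0, 0, 0, 0]
Initial: VV[1]=[0, 0, 0, 0]
Initial: VV[2]=[0, 0, 0, 0]
Initial: VV[3]=[0, 0, 0, 0]
Event 1: SEND 1->0: VV[1][1]++ -> VV[1]=[0, 1, 0, 0], msg_vec=[0, 1, 0, 0]; VV[0]=max(VV[0],msg_vec) then VV[0][0]++ -> VV[0]=[1, 1, 0, 0]
Event 2: SEND 1->0: VV[1][1]++ -> VV[1]=[0, 2, 0, 0], msg_vec=[0, 2, 0, 0]; VV[0]=max(VV[0],msg_vec) then VV[0][0]++ -> VV[0]=[2, 2, 0, 0]
Event 3: LOCAL 0: VV[0][0]++ -> VV[0]=[3, 2, 0, 0]
Event 4: LOCAL 1: VV[1][1]++ -> VV[1]=[0, 3, 0, 0]
Event 5: LOCAL 0: VV[0][0]++ -> VV[0]=[4, 2, 0, 0]
Event 6: SEND 1->2: VV[1][1]++ -> VV[1]=[0, 4, 0, 0], msg_vec=[0, 4, 0, 0]; VV[2]=max(VV[2],msg_vec) then VV[2][2]++ -> VV[2]=[0, 4, 1, 0]
Final vectors: VV[0]=[4, 2, 0, 0]; VV[1]=[0, 4, 0, 0]; VV[2]=[0, 4, 1, 0]; VV[3]=[0, 0, 0, 0]

Answer: 4 2 0 0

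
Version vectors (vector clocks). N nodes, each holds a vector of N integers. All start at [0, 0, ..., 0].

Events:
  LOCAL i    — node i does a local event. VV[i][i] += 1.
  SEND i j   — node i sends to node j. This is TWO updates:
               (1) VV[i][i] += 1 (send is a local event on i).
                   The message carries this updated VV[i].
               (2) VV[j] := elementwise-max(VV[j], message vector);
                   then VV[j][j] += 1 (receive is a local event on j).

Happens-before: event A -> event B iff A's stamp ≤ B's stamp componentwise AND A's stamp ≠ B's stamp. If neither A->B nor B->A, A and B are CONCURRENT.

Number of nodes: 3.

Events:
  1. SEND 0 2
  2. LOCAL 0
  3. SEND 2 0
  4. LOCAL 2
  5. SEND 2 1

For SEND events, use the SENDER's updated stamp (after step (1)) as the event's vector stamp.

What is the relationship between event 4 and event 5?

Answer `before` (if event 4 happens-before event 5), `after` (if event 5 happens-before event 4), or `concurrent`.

Answer: before

Derivation:
Initial: VV[0]=[0, 0, 0]
Initial: VV[1]=[0, 0, 0]
Initial: VV[2]=[0, 0, 0]
Event 1: SEND 0->2: VV[0][0]++ -> VV[0]=[1, 0, 0], msg_vec=[1, 0, 0]; VV[2]=max(VV[2],msg_vec) then VV[2][2]++ -> VV[2]=[1, 0, 1]
Event 2: LOCAL 0: VV[0][0]++ -> VV[0]=[2, 0, 0]
Event 3: SEND 2->0: VV[2][2]++ -> VV[2]=[1, 0, 2], msg_vec=[1, 0, 2]; VV[0]=max(VV[0],msg_vec) then VV[0][0]++ -> VV[0]=[3, 0, 2]
Event 4: LOCAL 2: VV[2][2]++ -> VV[2]=[1, 0, 3]
Event 5: SEND 2->1: VV[2][2]++ -> VV[2]=[1, 0, 4], msg_vec=[1, 0, 4]; VV[1]=max(VV[1],msg_vec) then VV[1][1]++ -> VV[1]=[1, 1, 4]
Event 4 stamp: [1, 0, 3]
Event 5 stamp: [1, 0, 4]
[1, 0, 3] <= [1, 0, 4]? True
[1, 0, 4] <= [1, 0, 3]? False
Relation: before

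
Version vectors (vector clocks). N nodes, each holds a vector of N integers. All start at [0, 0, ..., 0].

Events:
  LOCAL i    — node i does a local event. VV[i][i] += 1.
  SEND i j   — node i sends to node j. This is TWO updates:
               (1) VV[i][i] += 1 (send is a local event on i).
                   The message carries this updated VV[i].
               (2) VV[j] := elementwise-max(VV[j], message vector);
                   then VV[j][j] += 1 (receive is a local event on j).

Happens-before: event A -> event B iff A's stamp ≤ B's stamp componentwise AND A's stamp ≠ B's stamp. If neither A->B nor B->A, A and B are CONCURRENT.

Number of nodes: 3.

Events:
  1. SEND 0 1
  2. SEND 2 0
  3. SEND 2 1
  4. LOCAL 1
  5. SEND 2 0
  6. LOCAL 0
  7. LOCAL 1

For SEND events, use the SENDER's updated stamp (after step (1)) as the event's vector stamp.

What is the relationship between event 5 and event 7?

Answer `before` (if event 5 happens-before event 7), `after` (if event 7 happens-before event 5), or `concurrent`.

Answer: concurrent

Derivation:
Initial: VV[0]=[0, 0, 0]
Initial: VV[1]=[0, 0, 0]
Initial: VV[2]=[0, 0, 0]
Event 1: SEND 0->1: VV[0][0]++ -> VV[0]=[1, 0, 0], msg_vec=[1, 0, 0]; VV[1]=max(VV[1],msg_vec) then VV[1][1]++ -> VV[1]=[1, 1, 0]
Event 2: SEND 2->0: VV[2][2]++ -> VV[2]=[0, 0, 1], msg_vec=[0, 0, 1]; VV[0]=max(VV[0],msg_vec) then VV[0][0]++ -> VV[0]=[2, 0, 1]
Event 3: SEND 2->1: VV[2][2]++ -> VV[2]=[0, 0, 2], msg_vec=[0, 0, 2]; VV[1]=max(VV[1],msg_vec) then VV[1][1]++ -> VV[1]=[1, 2, 2]
Event 4: LOCAL 1: VV[1][1]++ -> VV[1]=[1, 3, 2]
Event 5: SEND 2->0: VV[2][2]++ -> VV[2]=[0, 0, 3], msg_vec=[0, 0, 3]; VV[0]=max(VV[0],msg_vec) then VV[0][0]++ -> VV[0]=[3, 0, 3]
Event 6: LOCAL 0: VV[0][0]++ -> VV[0]=[4, 0, 3]
Event 7: LOCAL 1: VV[1][1]++ -> VV[1]=[1, 4, 2]
Event 5 stamp: [0, 0, 3]
Event 7 stamp: [1, 4, 2]
[0, 0, 3] <= [1, 4, 2]? False
[1, 4, 2] <= [0, 0, 3]? False
Relation: concurrent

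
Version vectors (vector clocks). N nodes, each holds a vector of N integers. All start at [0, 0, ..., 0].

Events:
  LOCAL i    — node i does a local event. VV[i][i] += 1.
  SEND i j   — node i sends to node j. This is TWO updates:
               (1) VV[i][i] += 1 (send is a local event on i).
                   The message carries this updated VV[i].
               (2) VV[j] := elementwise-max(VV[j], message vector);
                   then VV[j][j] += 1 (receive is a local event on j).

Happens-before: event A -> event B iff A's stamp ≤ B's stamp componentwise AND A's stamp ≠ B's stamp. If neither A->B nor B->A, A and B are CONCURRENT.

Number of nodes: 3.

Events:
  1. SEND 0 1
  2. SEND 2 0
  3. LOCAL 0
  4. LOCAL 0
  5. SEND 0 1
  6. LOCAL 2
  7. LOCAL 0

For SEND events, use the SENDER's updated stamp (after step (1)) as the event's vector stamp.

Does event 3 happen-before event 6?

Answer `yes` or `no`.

Initial: VV[0]=[0, 0, 0]
Initial: VV[1]=[0, 0, 0]
Initial: VV[2]=[0, 0, 0]
Event 1: SEND 0->1: VV[0][0]++ -> VV[0]=[1, 0, 0], msg_vec=[1, 0, 0]; VV[1]=max(VV[1],msg_vec) then VV[1][1]++ -> VV[1]=[1, 1, 0]
Event 2: SEND 2->0: VV[2][2]++ -> VV[2]=[0, 0, 1], msg_vec=[0, 0, 1]; VV[0]=max(VV[0],msg_vec) then VV[0][0]++ -> VV[0]=[2, 0, 1]
Event 3: LOCAL 0: VV[0][0]++ -> VV[0]=[3, 0, 1]
Event 4: LOCAL 0: VV[0][0]++ -> VV[0]=[4, 0, 1]
Event 5: SEND 0->1: VV[0][0]++ -> VV[0]=[5, 0, 1], msg_vec=[5, 0, 1]; VV[1]=max(VV[1],msg_vec) then VV[1][1]++ -> VV[1]=[5, 2, 1]
Event 6: LOCAL 2: VV[2][2]++ -> VV[2]=[0, 0, 2]
Event 7: LOCAL 0: VV[0][0]++ -> VV[0]=[6, 0, 1]
Event 3 stamp: [3, 0, 1]
Event 6 stamp: [0, 0, 2]
[3, 0, 1] <= [0, 0, 2]? False. Equal? False. Happens-before: False

Answer: no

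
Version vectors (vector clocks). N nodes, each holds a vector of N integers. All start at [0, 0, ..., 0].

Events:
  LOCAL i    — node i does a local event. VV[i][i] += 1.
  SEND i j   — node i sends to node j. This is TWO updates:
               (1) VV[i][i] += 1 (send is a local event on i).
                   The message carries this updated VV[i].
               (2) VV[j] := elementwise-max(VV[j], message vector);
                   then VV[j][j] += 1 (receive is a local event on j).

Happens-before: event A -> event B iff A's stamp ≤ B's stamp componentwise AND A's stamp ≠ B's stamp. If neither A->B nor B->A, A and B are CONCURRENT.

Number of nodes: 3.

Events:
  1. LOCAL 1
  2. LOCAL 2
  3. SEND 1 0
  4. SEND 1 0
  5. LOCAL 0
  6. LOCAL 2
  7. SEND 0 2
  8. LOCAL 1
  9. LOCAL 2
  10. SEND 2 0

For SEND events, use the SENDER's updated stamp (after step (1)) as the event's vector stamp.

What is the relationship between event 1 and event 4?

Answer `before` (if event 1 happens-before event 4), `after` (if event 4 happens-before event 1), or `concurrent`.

Initial: VV[0]=[0, 0, 0]
Initial: VV[1]=[0, 0, 0]
Initial: VV[2]=[0, 0, 0]
Event 1: LOCAL 1: VV[1][1]++ -> VV[1]=[0, 1, 0]
Event 2: LOCAL 2: VV[2][2]++ -> VV[2]=[0, 0, 1]
Event 3: SEND 1->0: VV[1][1]++ -> VV[1]=[0, 2, 0], msg_vec=[0, 2, 0]; VV[0]=max(VV[0],msg_vec) then VV[0][0]++ -> VV[0]=[1, 2, 0]
Event 4: SEND 1->0: VV[1][1]++ -> VV[1]=[0, 3, 0], msg_vec=[0, 3, 0]; VV[0]=max(VV[0],msg_vec) then VV[0][0]++ -> VV[0]=[2, 3, 0]
Event 5: LOCAL 0: VV[0][0]++ -> VV[0]=[3, 3, 0]
Event 6: LOCAL 2: VV[2][2]++ -> VV[2]=[0, 0, 2]
Event 7: SEND 0->2: VV[0][0]++ -> VV[0]=[4, 3, 0], msg_vec=[4, 3, 0]; VV[2]=max(VV[2],msg_vec) then VV[2][2]++ -> VV[2]=[4, 3, 3]
Event 8: LOCAL 1: VV[1][1]++ -> VV[1]=[0, 4, 0]
Event 9: LOCAL 2: VV[2][2]++ -> VV[2]=[4, 3, 4]
Event 10: SEND 2->0: VV[2][2]++ -> VV[2]=[4, 3, 5], msg_vec=[4, 3, 5]; VV[0]=max(VV[0],msg_vec) then VV[0][0]++ -> VV[0]=[5, 3, 5]
Event 1 stamp: [0, 1, 0]
Event 4 stamp: [0, 3, 0]
[0, 1, 0] <= [0, 3, 0]? True
[0, 3, 0] <= [0, 1, 0]? False
Relation: before

Answer: before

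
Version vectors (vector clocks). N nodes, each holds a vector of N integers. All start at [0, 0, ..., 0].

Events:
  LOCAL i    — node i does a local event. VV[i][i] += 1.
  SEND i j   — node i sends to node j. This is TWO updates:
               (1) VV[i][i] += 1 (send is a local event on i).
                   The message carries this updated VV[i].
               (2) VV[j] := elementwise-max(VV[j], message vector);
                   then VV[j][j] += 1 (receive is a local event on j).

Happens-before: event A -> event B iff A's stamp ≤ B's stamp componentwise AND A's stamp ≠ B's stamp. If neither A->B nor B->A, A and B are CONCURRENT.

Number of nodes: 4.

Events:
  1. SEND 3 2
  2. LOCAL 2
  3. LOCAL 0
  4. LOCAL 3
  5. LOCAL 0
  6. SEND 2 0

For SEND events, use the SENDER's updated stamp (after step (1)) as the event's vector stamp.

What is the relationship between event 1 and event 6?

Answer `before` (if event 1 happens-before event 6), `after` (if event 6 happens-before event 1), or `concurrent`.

Answer: before

Derivation:
Initial: VV[0]=[0, 0, 0, 0]
Initial: VV[1]=[0, 0, 0, 0]
Initial: VV[2]=[0, 0, 0, 0]
Initial: VV[3]=[0, 0, 0, 0]
Event 1: SEND 3->2: VV[3][3]++ -> VV[3]=[0, 0, 0, 1], msg_vec=[0, 0, 0, 1]; VV[2]=max(VV[2],msg_vec) then VV[2][2]++ -> VV[2]=[0, 0, 1, 1]
Event 2: LOCAL 2: VV[2][2]++ -> VV[2]=[0, 0, 2, 1]
Event 3: LOCAL 0: VV[0][0]++ -> VV[0]=[1, 0, 0, 0]
Event 4: LOCAL 3: VV[3][3]++ -> VV[3]=[0, 0, 0, 2]
Event 5: LOCAL 0: VV[0][0]++ -> VV[0]=[2, 0, 0, 0]
Event 6: SEND 2->0: VV[2][2]++ -> VV[2]=[0, 0, 3, 1], msg_vec=[0, 0, 3, 1]; VV[0]=max(VV[0],msg_vec) then VV[0][0]++ -> VV[0]=[3, 0, 3, 1]
Event 1 stamp: [0, 0, 0, 1]
Event 6 stamp: [0, 0, 3, 1]
[0, 0, 0, 1] <= [0, 0, 3, 1]? True
[0, 0, 3, 1] <= [0, 0, 0, 1]? False
Relation: before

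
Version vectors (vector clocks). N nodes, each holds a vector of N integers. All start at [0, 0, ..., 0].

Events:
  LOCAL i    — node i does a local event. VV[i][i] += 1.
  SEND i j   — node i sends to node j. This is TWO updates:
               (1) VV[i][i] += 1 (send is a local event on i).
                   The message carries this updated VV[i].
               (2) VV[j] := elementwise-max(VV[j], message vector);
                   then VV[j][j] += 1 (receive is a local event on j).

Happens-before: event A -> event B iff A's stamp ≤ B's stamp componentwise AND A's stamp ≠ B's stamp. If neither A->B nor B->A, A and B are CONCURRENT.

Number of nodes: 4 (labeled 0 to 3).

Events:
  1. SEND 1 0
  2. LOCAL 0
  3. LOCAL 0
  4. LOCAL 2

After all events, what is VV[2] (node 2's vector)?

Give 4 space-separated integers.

Answer: 0 0 1 0

Derivation:
Initial: VV[0]=[0, 0, 0, 0]
Initial: VV[1]=[0, 0, 0, 0]
Initial: VV[2]=[0, 0, 0, 0]
Initial: VV[3]=[0, 0, 0, 0]
Event 1: SEND 1->0: VV[1][1]++ -> VV[1]=[0, 1, 0, 0], msg_vec=[0, 1, 0, 0]; VV[0]=max(VV[0],msg_vec) then VV[0][0]++ -> VV[0]=[1, 1, 0, 0]
Event 2: LOCAL 0: VV[0][0]++ -> VV[0]=[2, 1, 0, 0]
Event 3: LOCAL 0: VV[0][0]++ -> VV[0]=[3, 1, 0, 0]
Event 4: LOCAL 2: VV[2][2]++ -> VV[2]=[0, 0, 1, 0]
Final vectors: VV[0]=[3, 1, 0, 0]; VV[1]=[0, 1, 0, 0]; VV[2]=[0, 0, 1, 0]; VV[3]=[0, 0, 0, 0]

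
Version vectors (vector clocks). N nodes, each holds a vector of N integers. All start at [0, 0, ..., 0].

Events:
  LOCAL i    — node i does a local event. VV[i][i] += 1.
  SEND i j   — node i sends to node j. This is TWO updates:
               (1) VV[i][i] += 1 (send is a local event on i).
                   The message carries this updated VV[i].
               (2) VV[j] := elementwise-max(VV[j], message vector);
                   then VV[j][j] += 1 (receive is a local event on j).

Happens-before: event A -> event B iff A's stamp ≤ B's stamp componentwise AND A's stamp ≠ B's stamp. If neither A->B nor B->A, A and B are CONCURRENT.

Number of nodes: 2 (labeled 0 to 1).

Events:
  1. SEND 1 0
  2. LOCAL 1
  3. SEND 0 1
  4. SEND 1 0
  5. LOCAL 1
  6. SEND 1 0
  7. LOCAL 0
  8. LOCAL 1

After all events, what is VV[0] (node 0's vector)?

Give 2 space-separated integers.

Initial: VV[0]=[0, 0]
Initial: VV[1]=[0, 0]
Event 1: SEND 1->0: VV[1][1]++ -> VV[1]=[0, 1], msg_vec=[0, 1]; VV[0]=max(VV[0],msg_vec) then VV[0][0]++ -> VV[0]=[1, 1]
Event 2: LOCAL 1: VV[1][1]++ -> VV[1]=[0, 2]
Event 3: SEND 0->1: VV[0][0]++ -> VV[0]=[2, 1], msg_vec=[2, 1]; VV[1]=max(VV[1],msg_vec) then VV[1][1]++ -> VV[1]=[2, 3]
Event 4: SEND 1->0: VV[1][1]++ -> VV[1]=[2, 4], msg_vec=[2, 4]; VV[0]=max(VV[0],msg_vec) then VV[0][0]++ -> VV[0]=[3, 4]
Event 5: LOCAL 1: VV[1][1]++ -> VV[1]=[2, 5]
Event 6: SEND 1->0: VV[1][1]++ -> VV[1]=[2, 6], msg_vec=[2, 6]; VV[0]=max(VV[0],msg_vec) then VV[0][0]++ -> VV[0]=[4, 6]
Event 7: LOCAL 0: VV[0][0]++ -> VV[0]=[5, 6]
Event 8: LOCAL 1: VV[1][1]++ -> VV[1]=[2, 7]
Final vectors: VV[0]=[5, 6]; VV[1]=[2, 7]

Answer: 5 6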